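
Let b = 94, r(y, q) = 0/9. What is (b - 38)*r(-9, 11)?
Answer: 0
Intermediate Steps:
r(y, q) = 0 (r(y, q) = 0*(⅑) = 0)
(b - 38)*r(-9, 11) = (94 - 38)*0 = 56*0 = 0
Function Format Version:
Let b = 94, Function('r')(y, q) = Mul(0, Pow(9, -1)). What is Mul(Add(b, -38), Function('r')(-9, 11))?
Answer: 0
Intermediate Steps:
Function('r')(y, q) = 0 (Function('r')(y, q) = Mul(0, Rational(1, 9)) = 0)
Mul(Add(b, -38), Function('r')(-9, 11)) = Mul(Add(94, -38), 0) = Mul(56, 0) = 0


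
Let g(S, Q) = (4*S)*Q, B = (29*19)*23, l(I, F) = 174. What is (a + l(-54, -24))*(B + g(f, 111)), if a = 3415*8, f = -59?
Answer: -371801362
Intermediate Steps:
a = 27320
B = 12673 (B = 551*23 = 12673)
g(S, Q) = 4*Q*S
(a + l(-54, -24))*(B + g(f, 111)) = (27320 + 174)*(12673 + 4*111*(-59)) = 27494*(12673 - 26196) = 27494*(-13523) = -371801362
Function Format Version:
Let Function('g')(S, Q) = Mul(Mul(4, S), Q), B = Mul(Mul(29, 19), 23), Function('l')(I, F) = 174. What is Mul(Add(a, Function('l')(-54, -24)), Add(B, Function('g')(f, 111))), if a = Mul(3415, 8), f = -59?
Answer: -371801362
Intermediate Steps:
a = 27320
B = 12673 (B = Mul(551, 23) = 12673)
Function('g')(S, Q) = Mul(4, Q, S)
Mul(Add(a, Function('l')(-54, -24)), Add(B, Function('g')(f, 111))) = Mul(Add(27320, 174), Add(12673, Mul(4, 111, -59))) = Mul(27494, Add(12673, -26196)) = Mul(27494, -13523) = -371801362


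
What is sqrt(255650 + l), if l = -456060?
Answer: 7*I*sqrt(4090) ≈ 447.67*I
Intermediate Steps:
sqrt(255650 + l) = sqrt(255650 - 456060) = sqrt(-200410) = 7*I*sqrt(4090)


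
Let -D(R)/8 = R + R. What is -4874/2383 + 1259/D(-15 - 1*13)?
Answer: 816645/1067584 ≈ 0.76495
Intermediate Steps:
D(R) = -16*R (D(R) = -8*(R + R) = -16*R)
-4874/2383 + 1259/D(-15 - 1*13) = -4874/2383 + 1259/((-16*(-15 - 1*13))) = -4874*1/2383 + 1259/((-16*(-15 - 13))) = -4874/2383 + 1259/((-16*(-28))) = -4874/2383 + 1259/448 = 816645/1067584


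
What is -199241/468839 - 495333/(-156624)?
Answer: 9572643143/3496735216 ≈ 2.7376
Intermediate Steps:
-199241/468839 - 495333/(-156624) = -199241*1/468839 - 495333*(-1/156624) = -28463/66977 + 165111/52208 = 9572643143/3496735216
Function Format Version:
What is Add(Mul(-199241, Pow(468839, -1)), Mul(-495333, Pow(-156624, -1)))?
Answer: Rational(9572643143, 3496735216) ≈ 2.7376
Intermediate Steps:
Add(Mul(-199241, Pow(468839, -1)), Mul(-495333, Pow(-156624, -1))) = Add(Mul(-199241, Rational(1, 468839)), Mul(-495333, Rational(-1, 156624))) = Add(Rational(-28463, 66977), Rational(165111, 52208)) = Rational(9572643143, 3496735216)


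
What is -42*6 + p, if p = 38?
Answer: -214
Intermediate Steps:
-42*6 + p = -42*6 + 38 = -252 + 38 = -214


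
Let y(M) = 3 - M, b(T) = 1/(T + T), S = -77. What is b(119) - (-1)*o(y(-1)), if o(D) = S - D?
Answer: -19277/238 ≈ -80.996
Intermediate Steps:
b(T) = 1/(2*T)
o(D) = -77 - D
b(119) - (-1)*o(y(-1)) = (1/2)/119 - (-1)*(-77 - (3 - 1*(-1))) = (1/2)*(1/119) - (-1)*(-77 - (3 + 1)) = 1/238 - (-1)*(-77 - 1*4) = 1/238 - (-1)*(-77 - 4) = 1/238 - (-1)*(-81) = 1/238 - 1*81 = 1/238 - 81 = -19277/238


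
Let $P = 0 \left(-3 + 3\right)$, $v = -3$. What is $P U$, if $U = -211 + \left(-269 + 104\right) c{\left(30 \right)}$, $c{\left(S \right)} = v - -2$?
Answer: $0$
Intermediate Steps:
$c{\left(S \right)} = -1$ ($c{\left(S \right)} = -3 - -2 = -3 + 2 = -1$)
$U = -46$ ($U = -211 + \left(-269 + 104\right) \left(-1\right) = -211 - -165 = -211 + 165 = -46$)
$P = 0$ ($P = 0 \cdot 0 = 0$)
$P U = 0 \left(-46\right) = 0$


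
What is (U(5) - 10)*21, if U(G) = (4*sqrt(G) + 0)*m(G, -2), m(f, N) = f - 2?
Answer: -210 + 252*sqrt(5) ≈ 353.49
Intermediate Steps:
m(f, N) = -2 + f
U(G) = 4*sqrt(G)*(-2 + G) (U(G) = (4*sqrt(G) + 0)*(-2 + G) = (4*sqrt(G))*(-2 + G) = 4*sqrt(G)*(-2 + G))
(U(5) - 10)*21 = (4*sqrt(5)*(-2 + 5) - 10)*21 = (4*sqrt(5)*3 - 10)*21 = (12*sqrt(5) - 10)*21 = (-10 + 12*sqrt(5))*21 = -210 + 252*sqrt(5)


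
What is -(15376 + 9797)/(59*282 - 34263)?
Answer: 8391/5875 ≈ 1.4283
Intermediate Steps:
-(15376 + 9797)/(59*282 - 34263) = -25173/(16638 - 34263) = -25173/(-17625) = -25173*(-1)/17625 = -1*(-8391/5875) = 8391/5875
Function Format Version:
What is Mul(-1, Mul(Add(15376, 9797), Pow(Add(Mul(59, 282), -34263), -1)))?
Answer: Rational(8391, 5875) ≈ 1.4283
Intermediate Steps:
Mul(-1, Mul(Add(15376, 9797), Pow(Add(Mul(59, 282), -34263), -1))) = Mul(-1, Mul(25173, Pow(Add(16638, -34263), -1))) = Mul(-1, Mul(25173, Pow(-17625, -1))) = Mul(-1, Mul(25173, Rational(-1, 17625))) = Mul(-1, Rational(-8391, 5875)) = Rational(8391, 5875)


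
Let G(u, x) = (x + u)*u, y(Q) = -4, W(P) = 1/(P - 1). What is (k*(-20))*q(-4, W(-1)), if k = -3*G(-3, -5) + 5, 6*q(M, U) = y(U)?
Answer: -2680/3 ≈ -893.33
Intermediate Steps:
W(P) = 1/(-1 + P)
q(M, U) = -⅔ (q(M, U) = (⅙)*(-4) = -⅔)
G(u, x) = u*(u + x) (G(u, x) = (u + x)*u = u*(u + x))
k = -67 (k = -(-9)*(-3 - 5) + 5 = -(-9)*(-8) + 5 = -3*24 + 5 = -72 + 5 = -67)
(k*(-20))*q(-4, W(-1)) = -67*(-20)*(-⅔) = 1340*(-⅔) = -2680/3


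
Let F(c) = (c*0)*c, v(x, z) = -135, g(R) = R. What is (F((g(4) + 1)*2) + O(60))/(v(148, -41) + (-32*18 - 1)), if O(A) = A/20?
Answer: -3/712 ≈ -0.0042135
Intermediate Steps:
O(A) = A/20 (O(A) = A*(1/20) = A/20)
F(c) = 0 (F(c) = 0*c = 0)
(F((g(4) + 1)*2) + O(60))/(v(148, -41) + (-32*18 - 1)) = (0 + (1/20)*60)/(-135 + (-32*18 - 1)) = (0 + 3)/(-135 + (-576 - 1)) = 3/(-135 - 577) = 3/(-712) = 3*(-1/712) = -3/712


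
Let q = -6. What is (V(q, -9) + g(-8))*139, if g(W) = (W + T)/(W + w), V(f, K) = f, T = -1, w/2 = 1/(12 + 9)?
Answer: -112173/166 ≈ -675.74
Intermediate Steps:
w = 2/21 (w = 2/(12 + 9) = 2/21 ≈ 0.095238)
g(W) = (-1 + W)/(2/21 + W) (g(W) = (W - 1)/(W + 2/21) = (-1 + W)/(2/21 + W))
(V(q, -9) + g(-8))*139 = (-6 + 21*(-1 - 8)/(2 + 21*(-8)))*139 = (-6 + 21*(-9)/(2 - 168))*139 = (-6 + 21*(-9)/(-166))*139 = (-6 + 21*(-1/166)*(-9))*139 = (-6 + 189/166)*139 = -807/166*139 = -112173/166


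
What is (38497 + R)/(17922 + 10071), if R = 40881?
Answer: 1846/651 ≈ 2.8356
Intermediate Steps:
(38497 + R)/(17922 + 10071) = (38497 + 40881)/(17922 + 10071) = 79378/27993 = 79378*(1/27993) = 1846/651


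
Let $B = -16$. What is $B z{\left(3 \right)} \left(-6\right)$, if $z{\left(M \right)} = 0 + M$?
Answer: $288$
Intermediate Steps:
$z{\left(M \right)} = M$
$B z{\left(3 \right)} \left(-6\right) = \left(-16\right) 3 \left(-6\right) = \left(-48\right) \left(-6\right) = 288$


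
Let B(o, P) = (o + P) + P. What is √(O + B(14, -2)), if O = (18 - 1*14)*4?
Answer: √26 ≈ 5.0990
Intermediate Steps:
B(o, P) = o + 2*P (B(o, P) = (P + o) + P = o + 2*P)
O = 16 (O = (18 - 14)*4 = 4*4 = 16)
√(O + B(14, -2)) = √(16 + (14 + 2*(-2))) = √(16 + (14 - 4)) = √(16 + 10) = √26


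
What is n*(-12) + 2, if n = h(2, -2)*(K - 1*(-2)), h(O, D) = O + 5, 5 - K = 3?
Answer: -334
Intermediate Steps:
K = 2 (K = 5 - 1*3 = 5 - 3 = 2)
h(O, D) = 5 + O
n = 28 (n = (5 + 2)*(2 - 1*(-2)) = 7*(2 + 2) = 7*4 = 28)
n*(-12) + 2 = 28*(-12) + 2 = -336 + 2 = -334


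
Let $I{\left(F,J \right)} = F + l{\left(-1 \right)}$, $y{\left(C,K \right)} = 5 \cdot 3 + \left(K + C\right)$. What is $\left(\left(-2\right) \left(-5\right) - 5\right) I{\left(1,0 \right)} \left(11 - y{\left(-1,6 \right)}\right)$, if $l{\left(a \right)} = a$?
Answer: $0$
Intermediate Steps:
$y{\left(C,K \right)} = 15 + C + K$ ($y{\left(C,K \right)} = 15 + \left(C + K\right) = 15 + C + K$)
$I{\left(F,J \right)} = -1 + F$ ($I{\left(F,J \right)} = F - 1 = -1 + F$)
$\left(\left(-2\right) \left(-5\right) - 5\right) I{\left(1,0 \right)} \left(11 - y{\left(-1,6 \right)}\right) = \left(\left(-2\right) \left(-5\right) - 5\right) \left(-1 + 1\right) \left(11 - \left(15 - 1 + 6\right)\right) = \left(10 - 5\right) 0 \left(11 - 20\right) = 5 \cdot 0 \left(11 - 20\right) = 0 \left(-9\right) = 0$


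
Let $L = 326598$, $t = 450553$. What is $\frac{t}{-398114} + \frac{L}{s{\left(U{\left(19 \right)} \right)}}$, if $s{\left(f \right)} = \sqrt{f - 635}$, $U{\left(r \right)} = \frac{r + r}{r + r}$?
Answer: $- \frac{450553}{398114} - \frac{163299 i \sqrt{634}}{317} \approx -1.1317 - 12971.0 i$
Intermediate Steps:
$U{\left(r \right)} = 1$ ($U{\left(r \right)} = \frac{2 r}{2 r} = 2 r \frac{1}{2 r} = 1$)
$s{\left(f \right)} = \sqrt{-635 + f}$
$\frac{t}{-398114} + \frac{L}{s{\left(U{\left(19 \right)} \right)}} = \frac{450553}{-398114} + \frac{326598}{\sqrt{-635 + 1}} = 450553 \left(- \frac{1}{398114}\right) + \frac{326598}{\sqrt{-634}} = - \frac{450553}{398114} + \frac{326598}{i \sqrt{634}} = - \frac{450553}{398114} + 326598 \left(- \frac{i \sqrt{634}}{634}\right) = - \frac{450553}{398114} - \frac{163299 i \sqrt{634}}{317}$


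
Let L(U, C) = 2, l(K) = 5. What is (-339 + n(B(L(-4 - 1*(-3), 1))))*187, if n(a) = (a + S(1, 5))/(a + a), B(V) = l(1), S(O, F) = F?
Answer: -63206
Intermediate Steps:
B(V) = 5
n(a) = (5 + a)/(2*a) (n(a) = (a + 5)/(a + a) = (5 + a)/((2*a)) = (5 + a)*(1/(2*a)) = (5 + a)/(2*a))
(-339 + n(B(L(-4 - 1*(-3), 1))))*187 = (-339 + (½)*(5 + 5)/5)*187 = (-339 + (½)*(⅕)*10)*187 = (-339 + 1)*187 = -338*187 = -63206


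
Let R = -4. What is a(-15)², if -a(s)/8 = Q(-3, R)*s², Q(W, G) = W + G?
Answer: 158760000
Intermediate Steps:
Q(W, G) = G + W
a(s) = 56*s² (a(s) = -8*(-4 - 3)*s² = -(-56)*s² = 56*s²)
a(-15)² = (56*(-15)²)² = (56*225)² = 12600² = 158760000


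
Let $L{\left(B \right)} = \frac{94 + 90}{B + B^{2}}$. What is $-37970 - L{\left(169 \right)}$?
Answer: $- \frac{545439142}{14365} \approx -37970.0$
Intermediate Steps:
$L{\left(B \right)} = \frac{184}{B + B^{2}}$
$-37970 - L{\left(169 \right)} = -37970 - \frac{184}{169 \left(1 + 169\right)} = -37970 - 184 \cdot \frac{1}{169} \cdot \frac{1}{170} = -37970 - \frac{92}{14365} = - \frac{545439142}{14365}$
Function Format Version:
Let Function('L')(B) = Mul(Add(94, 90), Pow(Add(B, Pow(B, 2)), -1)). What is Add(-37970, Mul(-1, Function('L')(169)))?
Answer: Rational(-545439142, 14365) ≈ -37970.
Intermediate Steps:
Function('L')(B) = Mul(184, Pow(Add(B, Pow(B, 2)), -1))
Add(-37970, Mul(-1, Function('L')(169))) = Add(-37970, Mul(-1, Mul(184, Pow(169, -1), Pow(Add(1, 169), -1)))) = Add(-37970, Mul(-1, Mul(184, Rational(1, 169), Pow(170, -1)))) = Add(-37970, Mul(-1, Mul(184, Rational(1, 169), Rational(1, 170)))) = Add(-37970, Mul(-1, Rational(92, 14365))) = Add(-37970, Rational(-92, 14365)) = Rational(-545439142, 14365)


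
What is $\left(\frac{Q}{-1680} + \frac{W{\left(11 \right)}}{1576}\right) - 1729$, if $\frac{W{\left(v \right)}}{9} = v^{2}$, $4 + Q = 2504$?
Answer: $- \frac{57249365}{33096} \approx -1729.8$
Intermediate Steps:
$Q = 2500$ ($Q = -4 + 2504 = 2500$)
$W{\left(v \right)} = 9 v^{2}$
$\left(\frac{Q}{-1680} + \frac{W{\left(11 \right)}}{1576}\right) - 1729 = \left(\frac{2500}{-1680} + \frac{9 \cdot 11^{2}}{1576}\right) - 1729 = \left(2500 \left(- \frac{1}{1680}\right) + 9 \cdot 121 \cdot \frac{1}{1576}\right) - 1729 = \left(- \frac{125}{84} + 1089 \cdot \frac{1}{1576}\right) - 1729 = \left(- \frac{125}{84} + \frac{1089}{1576}\right) - 1729 = - \frac{26381}{33096} - 1729 = - \frac{57249365}{33096}$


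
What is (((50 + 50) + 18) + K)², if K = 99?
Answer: 47089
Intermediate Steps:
(((50 + 50) + 18) + K)² = (((50 + 50) + 18) + 99)² = ((100 + 18) + 99)² = (118 + 99)² = 217² = 47089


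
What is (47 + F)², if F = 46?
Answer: 8649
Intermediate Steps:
(47 + F)² = (47 + 46)² = 93² = 8649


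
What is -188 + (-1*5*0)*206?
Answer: -188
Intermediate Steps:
-188 + (-1*5*0)*206 = -188 - 5*0*206 = -188 + 0*206 = -188 + 0 = -188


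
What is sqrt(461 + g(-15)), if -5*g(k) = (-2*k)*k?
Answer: sqrt(551) ≈ 23.473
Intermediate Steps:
g(k) = 2*k**2/5 (g(k) = -(-2*k)*k/5 = -(-2)*k**2/5 = 2*k**2/5)
sqrt(461 + g(-15)) = sqrt(461 + (2/5)*(-15)**2) = sqrt(461 + (2/5)*225) = sqrt(461 + 90) = sqrt(551)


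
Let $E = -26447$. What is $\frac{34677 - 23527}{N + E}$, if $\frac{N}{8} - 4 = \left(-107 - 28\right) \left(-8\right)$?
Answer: $- \frac{446}{711} \approx -0.62729$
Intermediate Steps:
$N = 8672$ ($N = 32 + 8 \left(-107 - 28\right) \left(-8\right) = 32 + 8 \left(\left(-135\right) \left(-8\right)\right) = 32 + 8 \cdot 1080 = 32 + 8640 = 8672$)
$\frac{34677 - 23527}{N + E} = \frac{34677 - 23527}{8672 - 26447} = \frac{11150}{-17775} = 11150 \left(- \frac{1}{17775}\right) = - \frac{446}{711}$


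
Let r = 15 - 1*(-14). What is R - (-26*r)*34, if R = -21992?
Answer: 3644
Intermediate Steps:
r = 29 (r = 15 + 14 = 29)
R - (-26*r)*34 = -21992 - (-26*29)*34 = -21992 - (-754)*34 = -21992 - 1*(-25636) = -21992 + 25636 = 3644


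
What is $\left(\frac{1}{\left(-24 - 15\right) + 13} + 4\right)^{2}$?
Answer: $\frac{10609}{676} \approx 15.694$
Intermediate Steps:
$\left(\frac{1}{\left(-24 - 15\right) + 13} + 4\right)^{2} = \left(\frac{1}{-39 + 13} + 4\right)^{2} = \left(\frac{1}{-26} + 4\right)^{2} = \left(- \frac{1}{26} + 4\right)^{2} = \left(\frac{103}{26}\right)^{2} = \frac{10609}{676}$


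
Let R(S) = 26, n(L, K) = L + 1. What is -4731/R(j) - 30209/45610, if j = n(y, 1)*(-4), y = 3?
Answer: -54141586/296465 ≈ -182.62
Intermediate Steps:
n(L, K) = 1 + L
j = -16 (j = (1 + 3)*(-4) = 4*(-4) = -16)
-4731/R(j) - 30209/45610 = -4731/26 - 30209/45610 = -54141586/296465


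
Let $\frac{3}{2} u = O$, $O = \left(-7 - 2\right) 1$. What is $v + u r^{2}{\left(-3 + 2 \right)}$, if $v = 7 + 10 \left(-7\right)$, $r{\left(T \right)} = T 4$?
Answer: $-159$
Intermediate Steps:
$O = -9$ ($O = \left(-9\right) 1 = -9$)
$r{\left(T \right)} = 4 T$
$u = -6$ ($u = \frac{2}{3} \left(-9\right) = -6$)
$v = -63$ ($v = 7 - 70 = -63$)
$v + u r^{2}{\left(-3 + 2 \right)} = -63 - 6 \left(4 \left(-3 + 2\right)\right)^{2} = -63 - 6 \left(4 \left(-1\right)\right)^{2} = -63 - 6 \left(-4\right)^{2} = -63 - 96 = -159$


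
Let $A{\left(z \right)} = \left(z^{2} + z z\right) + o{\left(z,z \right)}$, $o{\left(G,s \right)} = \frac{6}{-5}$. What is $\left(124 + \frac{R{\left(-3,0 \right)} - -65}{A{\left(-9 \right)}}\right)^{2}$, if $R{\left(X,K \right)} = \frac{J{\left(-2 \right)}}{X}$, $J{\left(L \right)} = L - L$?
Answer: $\frac{10004200441}{646416} \approx 15476.0$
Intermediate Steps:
$o{\left(G,s \right)} = - \frac{6}{5}$ ($o{\left(G,s \right)} = 6 \left(- \frac{1}{5}\right) = - \frac{6}{5}$)
$A{\left(z \right)} = - \frac{6}{5} + 2 z^{2}$ ($A{\left(z \right)} = \left(z^{2} + z z\right) - \frac{6}{5} = \left(z^{2} + z^{2}\right) - \frac{6}{5} = 2 z^{2} - \frac{6}{5} = - \frac{6}{5} + 2 z^{2}$)
$J{\left(L \right)} = 0$
$R{\left(X,K \right)} = 0$ ($R{\left(X,K \right)} = \frac{0}{X} = 0$)
$\left(124 + \frac{R{\left(-3,0 \right)} - -65}{A{\left(-9 \right)}}\right)^{2} = \left(124 + \frac{0 - -65}{- \frac{6}{5} + 2 \left(-9\right)^{2}}\right)^{2} = \left(124 + \frac{0 + 65}{- \frac{6}{5} + 2 \cdot 81}\right)^{2} = \left(124 + \frac{65}{- \frac{6}{5} + 162}\right)^{2} = \left(124 + \frac{65}{\frac{804}{5}}\right)^{2} = \left(124 + 65 \cdot \frac{5}{804}\right)^{2} = \left(124 + \frac{325}{804}\right)^{2} = \left(\frac{100021}{804}\right)^{2} = \frac{10004200441}{646416}$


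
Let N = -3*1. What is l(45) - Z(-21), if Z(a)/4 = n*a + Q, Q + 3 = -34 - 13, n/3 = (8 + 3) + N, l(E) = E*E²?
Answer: 93341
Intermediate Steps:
N = -3
l(E) = E³
n = 24 (n = 3*((8 + 3) - 3) = 3*(11 - 3) = 3*8 = 24)
Q = -50 (Q = -3 + (-34 - 13) = -3 - 47 = -50)
Z(a) = -200 + 96*a (Z(a) = 4*(24*a - 50) = 4*(-50 + 24*a) = -200 + 96*a)
l(45) - Z(-21) = 45³ - (-200 + 96*(-21)) = 91125 - (-200 - 2016) = 91125 - 1*(-2216) = 91125 + 2216 = 93341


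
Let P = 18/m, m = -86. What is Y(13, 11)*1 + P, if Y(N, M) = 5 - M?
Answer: -267/43 ≈ -6.2093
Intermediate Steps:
P = -9/43 (P = 18/(-86) = 18*(-1/86) = -9/43 ≈ -0.20930)
Y(13, 11)*1 + P = (5 - 1*11)*1 - 9/43 = (5 - 11)*1 - 9/43 = -6*1 - 9/43 = -6 - 9/43 = -267/43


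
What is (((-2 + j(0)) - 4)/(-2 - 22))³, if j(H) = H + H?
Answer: 1/64 ≈ 0.015625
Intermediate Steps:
j(H) = 2*H
(((-2 + j(0)) - 4)/(-2 - 22))³ = (((-2 + 2*0) - 4)/(-2 - 22))³ = (((-2 + 0) - 4)/(-24))³ = ((-2 - 4)*(-1/24))³ = (-6*(-1/24))³ = (¼)³ = 1/64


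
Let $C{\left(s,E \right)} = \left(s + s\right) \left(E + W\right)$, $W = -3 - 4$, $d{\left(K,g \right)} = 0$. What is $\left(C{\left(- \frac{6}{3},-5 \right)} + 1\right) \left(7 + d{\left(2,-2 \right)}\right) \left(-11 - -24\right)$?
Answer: $4459$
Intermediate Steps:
$W = -7$ ($W = -3 - 4 = -7$)
$C{\left(s,E \right)} = 2 s \left(-7 + E\right)$ ($C{\left(s,E \right)} = \left(s + s\right) \left(E - 7\right) = 2 s \left(-7 + E\right)$)
$\left(C{\left(- \frac{6}{3},-5 \right)} + 1\right) \left(7 + d{\left(2,-2 \right)}\right) \left(-11 - -24\right) = \left(2 \left(- \frac{6}{3}\right) \left(-7 - 5\right) + 1\right) \left(7 + 0\right) \left(-11 - -24\right) = \left(2 \left(\left(-6\right) \frac{1}{3}\right) \left(-12\right) + 1\right) 7 \left(-11 + 24\right) = \left(2 \left(-2\right) \left(-12\right) + 1\right) 7 \cdot 13 = \left(48 + 1\right) 91 = 49 \cdot 91 = 4459$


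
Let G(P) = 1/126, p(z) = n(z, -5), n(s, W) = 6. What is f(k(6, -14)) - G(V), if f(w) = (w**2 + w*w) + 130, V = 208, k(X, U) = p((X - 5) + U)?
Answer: 25451/126 ≈ 201.99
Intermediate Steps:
p(z) = 6
k(X, U) = 6
f(w) = 130 + 2*w**2 (f(w) = (w**2 + w**2) + 130 = 2*w**2 + 130 = 130 + 2*w**2)
G(P) = 1/126
f(k(6, -14)) - G(V) = (130 + 2*6**2) - 1*1/126 = (130 + 2*36) - 1/126 = (130 + 72) - 1/126 = 202 - 1/126 = 25451/126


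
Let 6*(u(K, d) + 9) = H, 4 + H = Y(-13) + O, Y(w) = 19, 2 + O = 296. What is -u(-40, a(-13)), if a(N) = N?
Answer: -85/2 ≈ -42.500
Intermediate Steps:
O = 294 (O = -2 + 296 = 294)
H = 309 (H = -4 + (19 + 294) = -4 + 313 = 309)
u(K, d) = 85/2 (u(K, d) = -9 + (⅙)*309 = -9 + 103/2 = 85/2)
-u(-40, a(-13)) = -1*85/2 = -85/2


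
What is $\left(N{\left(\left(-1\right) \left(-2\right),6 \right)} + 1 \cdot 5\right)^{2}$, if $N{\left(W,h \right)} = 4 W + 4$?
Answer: $289$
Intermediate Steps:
$N{\left(W,h \right)} = 4 + 4 W$
$\left(N{\left(\left(-1\right) \left(-2\right),6 \right)} + 1 \cdot 5\right)^{2} = \left(\left(4 + 4 \left(\left(-1\right) \left(-2\right)\right)\right) + 1 \cdot 5\right)^{2} = \left(\left(4 + 4 \cdot 2\right) + 5\right)^{2} = \left(\left(4 + 8\right) + 5\right)^{2} = \left(12 + 5\right)^{2} = 17^{2} = 289$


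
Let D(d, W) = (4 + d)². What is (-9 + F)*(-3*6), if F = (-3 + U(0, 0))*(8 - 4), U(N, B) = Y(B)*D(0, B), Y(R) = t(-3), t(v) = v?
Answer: 3834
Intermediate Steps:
Y(R) = -3
U(N, B) = -48 (U(N, B) = -3*(4 + 0)² = -3*4² = -3*16 = -48)
F = -204 (F = (-3 - 48)*(8 - 4) = -51*4 = -204)
(-9 + F)*(-3*6) = (-9 - 204)*(-3*6) = -213*(-18) = 3834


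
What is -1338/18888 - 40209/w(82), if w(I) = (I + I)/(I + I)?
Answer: -126578155/3148 ≈ -40209.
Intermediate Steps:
w(I) = 1 (w(I) = (2*I)/((2*I)) = (2*I)*(1/(2*I)) = 1)
-1338/18888 - 40209/w(82) = -1338/18888 - 40209/1 = -1338*1/18888 - 40209*1 = -223/3148 - 40209 = -126578155/3148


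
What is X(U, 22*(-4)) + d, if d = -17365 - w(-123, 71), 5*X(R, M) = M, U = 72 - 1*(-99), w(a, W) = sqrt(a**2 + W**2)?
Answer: -86913/5 - sqrt(20170) ≈ -17525.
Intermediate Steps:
w(a, W) = sqrt(W**2 + a**2)
U = 171 (U = 72 + 99 = 171)
X(R, M) = M/5
d = -17365 - sqrt(20170) (d = -17365 - sqrt(71**2 + (-123)**2) = -17365 - sqrt(5041 + 15129) = -17365 - sqrt(20170) ≈ -17507.)
X(U, 22*(-4)) + d = (22*(-4))/5 + (-17365 - sqrt(20170)) = (1/5)*(-88) + (-17365 - sqrt(20170)) = -88/5 + (-17365 - sqrt(20170)) = -86913/5 - sqrt(20170)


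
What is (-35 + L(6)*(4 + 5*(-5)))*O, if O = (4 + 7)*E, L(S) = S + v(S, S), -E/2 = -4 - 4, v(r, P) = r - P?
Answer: -28336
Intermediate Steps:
E = 16 (E = -2*(-4 - 4) = -2*(-8) = 16)
L(S) = S (L(S) = S + (S - S) = S + 0 = S)
O = 176 (O = (4 + 7)*16 = 11*16 = 176)
(-35 + L(6)*(4 + 5*(-5)))*O = (-35 + 6*(4 + 5*(-5)))*176 = (-35 + 6*(4 - 25))*176 = (-35 + 6*(-21))*176 = (-35 - 126)*176 = -161*176 = -28336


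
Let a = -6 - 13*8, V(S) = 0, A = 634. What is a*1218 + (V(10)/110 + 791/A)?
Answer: -84942529/634 ≈ -1.3398e+5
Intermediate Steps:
a = -110 (a = -6 - 104 = -110)
a*1218 + (V(10)/110 + 791/A) = -110*1218 + (0/110 + 791/634) = -133980 + (0*(1/110) + 791*(1/634)) = -133980 + (0 + 791/634) = -133980 + 791/634 = -84942529/634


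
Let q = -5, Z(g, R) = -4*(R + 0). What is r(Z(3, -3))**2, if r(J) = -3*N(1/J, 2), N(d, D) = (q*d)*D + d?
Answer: 81/16 ≈ 5.0625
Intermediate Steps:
Z(g, R) = -4*R
N(d, D) = d - 5*D*d (N(d, D) = (-5*d)*D + d = -5*D*d + d = d - 5*D*d)
r(J) = 27/J (r(J) = -3*1/J*(1 - 5*2) = -3*(1 - 10)/J = -3*(-9)/J = -(-27)/J = 27/J)
r(Z(3, -3))**2 = (27/((-4*(-3))))**2 = (27/12)**2 = (27*(1/12))**2 = (9/4)**2 = 81/16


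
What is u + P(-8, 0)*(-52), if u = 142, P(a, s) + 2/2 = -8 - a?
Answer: 194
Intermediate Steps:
P(a, s) = -9 - a (P(a, s) = -1 + (-8 - a) = -9 - a)
u + P(-8, 0)*(-52) = 142 + (-9 - 1*(-8))*(-52) = 142 + (-9 + 8)*(-52) = 142 - 1*(-52) = 142 + 52 = 194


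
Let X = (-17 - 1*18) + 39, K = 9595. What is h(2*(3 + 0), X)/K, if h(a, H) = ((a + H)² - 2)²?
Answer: 9604/9595 ≈ 1.0009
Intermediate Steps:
X = 4 (X = (-17 - 18) + 39 = -35 + 39 = 4)
h(a, H) = (-2 + (H + a)²)² (h(a, H) = ((H + a)² - 2)² = (-2 + (H + a)²)²)
h(2*(3 + 0), X)/K = (-2 + (4 + 2*(3 + 0))²)²/9595 = (-2 + (4 + 2*3)²)²*(1/9595) = (-2 + (4 + 6)²)²*(1/9595) = (-2 + 10²)²*(1/9595) = (-2 + 100)²*(1/9595) = 98²*(1/9595) = 9604*(1/9595) = 9604/9595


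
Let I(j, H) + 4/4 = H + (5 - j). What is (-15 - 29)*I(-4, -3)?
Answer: -220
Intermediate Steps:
I(j, H) = 4 + H - j (I(j, H) = -1 + (H + (5 - j)) = -1 + (5 + H - j) = 4 + H - j)
(-15 - 29)*I(-4, -3) = (-15 - 29)*(4 - 3 - 1*(-4)) = -44*(4 - 3 + 4) = -44*5 = -220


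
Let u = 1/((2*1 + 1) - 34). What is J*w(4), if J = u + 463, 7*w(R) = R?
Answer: 57408/217 ≈ 264.55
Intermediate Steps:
w(R) = R/7
u = -1/31 (u = 1/((2 + 1) - 34) = 1/(3 - 34) = 1/(-31) = -1/31 ≈ -0.032258)
J = 14352/31 (J = -1/31 + 463 = 14352/31 ≈ 462.97)
J*w(4) = 14352*((1/7)*4)/31 = (14352/31)*(4/7) = 57408/217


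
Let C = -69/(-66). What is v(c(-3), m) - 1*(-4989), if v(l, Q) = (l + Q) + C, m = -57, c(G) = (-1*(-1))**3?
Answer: 108549/22 ≈ 4934.0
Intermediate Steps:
c(G) = 1 (c(G) = 1**3 = 1)
C = 23/22 (C = -69*(-1/66) = 23/22 ≈ 1.0455)
v(l, Q) = 23/22 + Q + l (v(l, Q) = (l + Q) + 23/22 = (Q + l) + 23/22 = 23/22 + Q + l)
v(c(-3), m) - 1*(-4989) = (23/22 - 57 + 1) - 1*(-4989) = -1209/22 + 4989 = 108549/22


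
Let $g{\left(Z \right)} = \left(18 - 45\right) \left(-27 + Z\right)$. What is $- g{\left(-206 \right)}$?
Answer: $-6291$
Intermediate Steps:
$g{\left(Z \right)} = 729 - 27 Z$ ($g{\left(Z \right)} = - 27 \left(-27 + Z\right) = 729 - 27 Z$)
$- g{\left(-206 \right)} = - (729 - -5562) = - (729 + 5562) = \left(-1\right) 6291 = -6291$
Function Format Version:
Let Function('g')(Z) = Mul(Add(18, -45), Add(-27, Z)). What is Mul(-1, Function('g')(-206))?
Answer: -6291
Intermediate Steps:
Function('g')(Z) = Add(729, Mul(-27, Z)) (Function('g')(Z) = Mul(-27, Add(-27, Z)) = Add(729, Mul(-27, Z)))
Mul(-1, Function('g')(-206)) = Mul(-1, Add(729, Mul(-27, -206))) = Mul(-1, Add(729, 5562)) = Mul(-1, 6291) = -6291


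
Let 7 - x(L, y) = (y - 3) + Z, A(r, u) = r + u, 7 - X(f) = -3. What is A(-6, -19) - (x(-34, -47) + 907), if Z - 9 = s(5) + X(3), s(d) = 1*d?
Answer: -965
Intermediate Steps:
s(d) = d
X(f) = 10 (X(f) = 7 - 1*(-3) = 7 + 3 = 10)
Z = 24 (Z = 9 + (5 + 10) = 9 + 15 = 24)
x(L, y) = -14 - y (x(L, y) = 7 - ((y - 3) + 24) = 7 - ((-3 + y) + 24) = 7 - (21 + y) = 7 + (-21 - y) = -14 - y)
A(-6, -19) - (x(-34, -47) + 907) = (-6 - 19) - ((-14 - 1*(-47)) + 907) = -25 - ((-14 + 47) + 907) = -25 - (33 + 907) = -25 - 1*940 = -25 - 940 = -965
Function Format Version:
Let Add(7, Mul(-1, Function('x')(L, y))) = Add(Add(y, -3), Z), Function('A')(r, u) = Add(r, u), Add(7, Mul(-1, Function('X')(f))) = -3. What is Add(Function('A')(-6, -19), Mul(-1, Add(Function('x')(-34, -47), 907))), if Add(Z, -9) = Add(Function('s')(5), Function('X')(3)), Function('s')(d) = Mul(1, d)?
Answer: -965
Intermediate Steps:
Function('s')(d) = d
Function('X')(f) = 10 (Function('X')(f) = Add(7, Mul(-1, -3)) = Add(7, 3) = 10)
Z = 24 (Z = Add(9, Add(5, 10)) = Add(9, 15) = 24)
Function('x')(L, y) = Add(-14, Mul(-1, y)) (Function('x')(L, y) = Add(7, Mul(-1, Add(Add(y, -3), 24))) = Add(7, Mul(-1, Add(Add(-3, y), 24))) = Add(7, Mul(-1, Add(21, y))) = Add(7, Add(-21, Mul(-1, y))) = Add(-14, Mul(-1, y)))
Add(Function('A')(-6, -19), Mul(-1, Add(Function('x')(-34, -47), 907))) = Add(Add(-6, -19), Mul(-1, Add(Add(-14, Mul(-1, -47)), 907))) = Add(-25, Mul(-1, Add(Add(-14, 47), 907))) = Add(-25, Mul(-1, Add(33, 907))) = Add(-25, Mul(-1, 940)) = Add(-25, -940) = -965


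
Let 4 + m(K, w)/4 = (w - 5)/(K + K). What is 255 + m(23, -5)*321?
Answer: -118683/23 ≈ -5160.1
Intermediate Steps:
m(K, w) = -16 + 2*(-5 + w)/K (m(K, w) = -16 + 4*((w - 5)/(K + K)) = -16 + 4*((-5 + w)/((2*K))) = -16 + 4*((-5 + w)*(1/(2*K))) = -16 + 4*((-5 + w)/(2*K)) = -16 + 2*(-5 + w)/K)
255 + m(23, -5)*321 = 255 + (2*(-5 - 5 - 8*23)/23)*321 = 255 + (2*(1/23)*(-5 - 5 - 184))*321 = 255 + (2*(1/23)*(-194))*321 = 255 - 388/23*321 = 255 - 124548/23 = -118683/23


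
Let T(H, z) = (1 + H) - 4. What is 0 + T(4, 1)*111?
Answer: 111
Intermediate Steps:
T(H, z) = -3 + H
0 + T(4, 1)*111 = 0 + (-3 + 4)*111 = 0 + 1*111 = 0 + 111 = 111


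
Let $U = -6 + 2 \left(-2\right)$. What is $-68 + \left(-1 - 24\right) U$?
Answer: $182$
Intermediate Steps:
$U = -10$ ($U = -6 - 4 = -10$)
$-68 + \left(-1 - 24\right) U = -68 + \left(-1 - 24\right) \left(-10\right) = -68 - -250 = -68 + 250 = 182$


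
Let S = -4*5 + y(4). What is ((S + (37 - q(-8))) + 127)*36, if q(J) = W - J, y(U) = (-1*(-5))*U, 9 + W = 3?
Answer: 5832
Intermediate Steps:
W = -6 (W = -9 + 3 = -6)
y(U) = 5*U
S = 0 (S = -4*5 + 5*4 = -20 + 20 = 0)
q(J) = -6 - J
((S + (37 - q(-8))) + 127)*36 = ((0 + (37 - (-6 - 1*(-8)))) + 127)*36 = ((0 + (37 - (-6 + 8))) + 127)*36 = ((0 + (37 - 1*2)) + 127)*36 = ((0 + (37 - 2)) + 127)*36 = ((0 + 35) + 127)*36 = (35 + 127)*36 = 162*36 = 5832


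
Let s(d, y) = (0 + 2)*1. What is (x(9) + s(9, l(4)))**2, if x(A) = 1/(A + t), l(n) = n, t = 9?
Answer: 1369/324 ≈ 4.2253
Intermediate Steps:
s(d, y) = 2 (s(d, y) = 2*1 = 2)
x(A) = 1/(9 + A) (x(A) = 1/(A + 9) = 1/(9 + A))
(x(9) + s(9, l(4)))**2 = (1/(9 + 9) + 2)**2 = (1/18 + 2)**2 = (37/18)**2 = 1369/324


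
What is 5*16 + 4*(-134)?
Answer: -456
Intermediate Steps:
5*16 + 4*(-134) = 80 - 536 = -456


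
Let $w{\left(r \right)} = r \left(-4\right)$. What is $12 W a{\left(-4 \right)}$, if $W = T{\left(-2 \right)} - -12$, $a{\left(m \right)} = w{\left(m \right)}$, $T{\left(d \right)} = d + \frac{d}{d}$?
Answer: $2112$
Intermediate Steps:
$T{\left(d \right)} = 1 + d$ ($T{\left(d \right)} = d + 1 = 1 + d$)
$w{\left(r \right)} = - 4 r$
$a{\left(m \right)} = - 4 m$
$W = 11$ ($W = \left(1 - 2\right) - -12 = -1 + 12 = 11$)
$12 W a{\left(-4 \right)} = 12 \cdot 11 \left(\left(-4\right) \left(-4\right)\right) = 132 \cdot 16 = 2112$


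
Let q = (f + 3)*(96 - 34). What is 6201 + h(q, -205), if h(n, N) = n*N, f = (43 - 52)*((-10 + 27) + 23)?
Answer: 4543671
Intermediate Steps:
f = -360 (f = -9*(17 + 23) = -9*40 = -360)
q = -22134 (q = (-360 + 3)*(96 - 34) = -357*62 = -22134)
h(n, N) = N*n
6201 + h(q, -205) = 6201 - 205*(-22134) = 6201 + 4537470 = 4543671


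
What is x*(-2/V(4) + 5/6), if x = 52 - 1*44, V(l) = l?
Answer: 8/3 ≈ 2.6667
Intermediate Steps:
x = 8 (x = 52 - 44 = 8)
x*(-2/V(4) + 5/6) = 8*(-2/4 + 5/6) = 8*(-2*¼ + 5*(⅙)) = 8*(-½ + ⅚) = 8*(⅓) = 8/3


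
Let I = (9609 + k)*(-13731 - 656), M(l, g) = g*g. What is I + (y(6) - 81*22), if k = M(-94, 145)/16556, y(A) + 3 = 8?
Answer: -2289110878435/16556 ≈ -1.3826e+8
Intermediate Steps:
y(A) = 5 (y(A) = -3 + 8 = 5)
M(l, g) = g²
k = 21025/16556 (k = 145²/16556 = 21025*(1/16556) = 21025/16556 ≈ 1.2699)
I = -2289081458423/16556 (I = (9609 + 21025/16556)*(-13731 - 656) = (159107629/16556)*(-14387) = -2289081458423/16556 ≈ -1.3826e+8)
I + (y(6) - 81*22) = -2289081458423/16556 + (5 - 81*22) = -2289081458423/16556 + (5 - 1782) = -2289081458423/16556 - 1777 = -2289110878435/16556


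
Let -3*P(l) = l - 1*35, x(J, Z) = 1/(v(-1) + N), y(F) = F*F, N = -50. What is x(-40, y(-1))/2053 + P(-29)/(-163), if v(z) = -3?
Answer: -6964265/53207601 ≈ -0.13089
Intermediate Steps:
y(F) = F²
x(J, Z) = -1/53 (x(J, Z) = 1/(-3 - 50) = 1/(-53) = -1/53)
P(l) = 35/3 - l/3 (P(l) = -(l - 1*35)/3 = -(l - 35)/3 = -(-35 + l)/3 = 35/3 - l/3)
x(-40, y(-1))/2053 + P(-29)/(-163) = -1/53/2053 + (35/3 - ⅓*(-29))/(-163) = -1/53*1/2053 + (35/3 + 29/3)*(-1/163) = -1/108809 + (64/3)*(-1/163) = -1/108809 - 64/489 = -6964265/53207601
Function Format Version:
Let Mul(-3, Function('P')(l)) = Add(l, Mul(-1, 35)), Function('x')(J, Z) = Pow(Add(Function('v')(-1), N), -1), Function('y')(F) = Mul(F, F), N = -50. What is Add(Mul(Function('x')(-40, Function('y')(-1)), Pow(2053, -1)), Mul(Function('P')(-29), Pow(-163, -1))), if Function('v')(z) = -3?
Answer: Rational(-6964265, 53207601) ≈ -0.13089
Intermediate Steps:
Function('y')(F) = Pow(F, 2)
Function('x')(J, Z) = Rational(-1, 53) (Function('x')(J, Z) = Pow(Add(-3, -50), -1) = Pow(-53, -1) = Rational(-1, 53))
Function('P')(l) = Add(Rational(35, 3), Mul(Rational(-1, 3), l)) (Function('P')(l) = Mul(Rational(-1, 3), Add(l, Mul(-1, 35))) = Mul(Rational(-1, 3), Add(l, -35)) = Mul(Rational(-1, 3), Add(-35, l)) = Add(Rational(35, 3), Mul(Rational(-1, 3), l)))
Add(Mul(Function('x')(-40, Function('y')(-1)), Pow(2053, -1)), Mul(Function('P')(-29), Pow(-163, -1))) = Add(Mul(Rational(-1, 53), Pow(2053, -1)), Mul(Add(Rational(35, 3), Mul(Rational(-1, 3), -29)), Pow(-163, -1))) = Add(Mul(Rational(-1, 53), Rational(1, 2053)), Mul(Add(Rational(35, 3), Rational(29, 3)), Rational(-1, 163))) = Add(Rational(-1, 108809), Mul(Rational(64, 3), Rational(-1, 163))) = Add(Rational(-1, 108809), Rational(-64, 489)) = Rational(-6964265, 53207601)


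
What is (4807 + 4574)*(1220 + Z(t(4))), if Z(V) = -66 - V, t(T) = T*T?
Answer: 10675578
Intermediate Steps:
t(T) = T²
(4807 + 4574)*(1220 + Z(t(4))) = (4807 + 4574)*(1220 + (-66 - 1*4²)) = 9381*(1220 + (-66 - 1*16)) = 9381*(1220 + (-66 - 16)) = 9381*(1220 - 82) = 9381*1138 = 10675578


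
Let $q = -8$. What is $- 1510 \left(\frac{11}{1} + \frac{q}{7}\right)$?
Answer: $- \frac{104190}{7} \approx -14884.0$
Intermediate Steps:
$- 1510 \left(\frac{11}{1} + \frac{q}{7}\right) = - 1510 \left(\frac{11}{1} - \frac{8}{7}\right) = - 1510 \left(11 \cdot 1 - \frac{8}{7}\right) = - 1510 \left(11 - \frac{8}{7}\right) = \left(-1510\right) \frac{69}{7} = - \frac{104190}{7}$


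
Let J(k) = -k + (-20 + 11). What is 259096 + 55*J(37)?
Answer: 256566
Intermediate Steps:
J(k) = -9 - k (J(k) = -k - 9 = -9 - k)
259096 + 55*J(37) = 259096 + 55*(-9 - 1*37) = 259096 + 55*(-9 - 37) = 259096 + 55*(-46) = 259096 - 2530 = 256566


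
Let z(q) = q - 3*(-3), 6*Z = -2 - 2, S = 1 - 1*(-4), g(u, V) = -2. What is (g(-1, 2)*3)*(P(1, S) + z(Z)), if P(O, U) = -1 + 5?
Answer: -74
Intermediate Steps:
S = 5 (S = 1 + 4 = 5)
Z = -⅔ (Z = (-2 - 2)/6 = (⅙)*(-4) = -⅔ ≈ -0.66667)
z(q) = 9 + q (z(q) = q + 9 = 9 + q)
P(O, U) = 4
(g(-1, 2)*3)*(P(1, S) + z(Z)) = (-2*3)*(4 + (9 - ⅔)) = -6*(4 + 25/3) = -6*37/3 = -74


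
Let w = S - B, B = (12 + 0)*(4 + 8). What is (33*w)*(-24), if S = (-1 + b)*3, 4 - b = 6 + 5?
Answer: 133056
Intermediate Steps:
b = -7 (b = 4 - (6 + 5) = 4 - 1*11 = 4 - 11 = -7)
S = -24 (S = (-1 - 7)*3 = -8*3 = -24)
B = 144 (B = 12*12 = 144)
w = -168 (w = -24 - 1*144 = -24 - 144 = -168)
(33*w)*(-24) = (33*(-168))*(-24) = -5544*(-24) = 133056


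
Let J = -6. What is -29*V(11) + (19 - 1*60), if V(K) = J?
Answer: 133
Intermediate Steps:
V(K) = -6
-29*V(11) + (19 - 1*60) = -29*(-6) + (19 - 1*60) = 174 + (19 - 60) = 174 - 41 = 133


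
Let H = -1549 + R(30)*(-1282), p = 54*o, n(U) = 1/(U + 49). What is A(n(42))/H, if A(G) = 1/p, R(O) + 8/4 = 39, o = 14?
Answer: -1/37031148 ≈ -2.7004e-8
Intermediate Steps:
n(U) = 1/(49 + U)
R(O) = 37 (R(O) = -2 + 39 = 37)
p = 756 (p = 54*14 = 756)
A(G) = 1/756
H = -48983 (H = -1549 + 37*(-1282) = -1549 - 47434 = -48983)
A(n(42))/H = (1/756)/(-48983) = (1/756)*(-1/48983) = -1/37031148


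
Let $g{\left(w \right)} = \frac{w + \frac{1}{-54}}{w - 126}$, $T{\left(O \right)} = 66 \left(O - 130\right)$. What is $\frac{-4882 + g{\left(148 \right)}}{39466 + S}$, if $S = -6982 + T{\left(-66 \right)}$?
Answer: $- \frac{5791825}{23223024} \approx -0.2494$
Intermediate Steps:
$T{\left(O \right)} = -8580 + 66 O$ ($T{\left(O \right)} = 66 \left(-130 + O\right) = -8580 + 66 O$)
$g{\left(w \right)} = \frac{- \frac{1}{54} + w}{-126 + w}$ ($g{\left(w \right)} = \frac{w - \frac{1}{54}}{-126 + w} = \frac{- \frac{1}{54} + w}{-126 + w}$)
$S = -19918$ ($S = -6982 + \left(-8580 + 66 \left(-66\right)\right) = -6982 - 12936 = -19918$)
$\frac{-4882 + g{\left(148 \right)}}{39466 + S} = \frac{-4882 + \frac{- \frac{1}{54} + 148}{-126 + 148}}{39466 - 19918} = \frac{-4882 + \frac{1}{22} \cdot \frac{7991}{54}}{19548} = \left(-4882 + \frac{1}{22} \cdot \frac{7991}{54}\right) \frac{1}{19548} = \left(-4882 + \frac{7991}{1188}\right) \frac{1}{19548} = \left(- \frac{5791825}{1188}\right) \frac{1}{19548} = - \frac{5791825}{23223024}$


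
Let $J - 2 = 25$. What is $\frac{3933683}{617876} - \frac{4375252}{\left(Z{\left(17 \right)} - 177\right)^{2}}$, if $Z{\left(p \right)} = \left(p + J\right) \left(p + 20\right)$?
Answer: $\frac{5578616917131}{1300876748276} \approx 4.2884$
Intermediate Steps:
$J = 27$ ($J = 2 + 25 = 27$)
$Z{\left(p \right)} = \left(20 + p\right) \left(27 + p\right)$ ($Z{\left(p \right)} = \left(p + 27\right) \left(p + 20\right) = \left(27 + p\right) \left(20 + p\right) = \left(20 + p\right) \left(27 + p\right)$)
$\frac{3933683}{617876} - \frac{4375252}{\left(Z{\left(17 \right)} - 177\right)^{2}} = \frac{3933683}{617876} - \frac{4375252}{\left(\left(540 + 17^{2} + 47 \cdot 17\right) - 177\right)^{2}} = 3933683 \cdot \frac{1}{617876} - \frac{4375252}{\left(\left(540 + 289 + 799\right) - 177\right)^{2}} = \frac{3933683}{617876} - \frac{4375252}{\left(1628 - 177\right)^{2}} = \frac{3933683}{617876} - \frac{4375252}{1451^{2}} = \frac{3933683}{617876} - \frac{4375252}{2105401} = \frac{5578616917131}{1300876748276}$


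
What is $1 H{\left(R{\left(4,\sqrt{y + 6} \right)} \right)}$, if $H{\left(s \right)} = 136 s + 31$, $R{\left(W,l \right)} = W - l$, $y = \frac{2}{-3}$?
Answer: $575 - \frac{544 \sqrt{3}}{3} \approx 260.92$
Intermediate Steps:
$y = - \frac{2}{3}$ ($y = 2 \left(- \frac{1}{3}\right) = - \frac{2}{3} \approx -0.66667$)
$H{\left(s \right)} = 31 + 136 s$
$1 H{\left(R{\left(4,\sqrt{y + 6} \right)} \right)} = 1 \left(31 + 136 \left(4 - \sqrt{- \frac{2}{3} + 6}\right)\right) = 1 \left(31 + 136 \left(4 - \sqrt{\frac{16}{3}}\right)\right) = 1 \left(31 + 136 \left(4 - \frac{4 \sqrt{3}}{3}\right)\right) = 1 \left(31 + \left(544 - \frac{544 \sqrt{3}}{3}\right)\right) = 1 \left(575 - \frac{544 \sqrt{3}}{3}\right) = 575 - \frac{544 \sqrt{3}}{3}$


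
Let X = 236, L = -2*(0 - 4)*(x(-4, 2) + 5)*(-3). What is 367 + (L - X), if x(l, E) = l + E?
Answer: 59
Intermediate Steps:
x(l, E) = E + l
L = -72 (L = -2*(0 - 4)*((2 - 4) + 5)*(-3) = -(-8)*(-2 + 5)*(-3) = -(-8)*3*(-3) = -2*(-12)*(-3) = 24*(-3) = -72)
367 + (L - X) = 367 + (-72 - 1*236) = 367 + (-72 - 236) = 367 - 308 = 59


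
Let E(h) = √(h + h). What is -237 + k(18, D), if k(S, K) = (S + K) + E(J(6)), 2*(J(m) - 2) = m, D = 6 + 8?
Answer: -205 + √10 ≈ -201.84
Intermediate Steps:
D = 14
J(m) = 2 + m/2
E(h) = √2*√h (E(h) = √(2*h) = √2*√h)
k(S, K) = K + S + √10 (k(S, K) = (S + K) + √2*√(2 + (½)*6) = (K + S) + √2*√(2 + 3) = (K + S) + √2*√5 = (K + S) + √10 = K + S + √10)
-237 + k(18, D) = -237 + (14 + 18 + √10) = -237 + (32 + √10) = -205 + √10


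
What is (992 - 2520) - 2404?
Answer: -3932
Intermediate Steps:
(992 - 2520) - 2404 = -1528 - 2404 = -3932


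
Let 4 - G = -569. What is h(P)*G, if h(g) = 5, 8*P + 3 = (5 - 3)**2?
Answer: 2865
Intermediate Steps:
P = 1/8 (P = -3/8 + (5 - 3)**2/8 = -3/8 + (1/8)*2**2 = -3/8 + (1/8)*4 = -3/8 + 1/2 = 1/8 ≈ 0.12500)
G = 573 (G = 4 - 1*(-569) = 4 + 569 = 573)
h(P)*G = 5*573 = 2865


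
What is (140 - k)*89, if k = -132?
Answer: 24208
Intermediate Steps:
(140 - k)*89 = (140 - 1*(-132))*89 = (140 + 132)*89 = 272*89 = 24208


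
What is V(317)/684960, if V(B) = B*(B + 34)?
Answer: 37089/228320 ≈ 0.16244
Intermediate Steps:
V(B) = B*(34 + B)
V(317)/684960 = (317*(34 + 317))/684960 = (317*351)*(1/684960) = 111267*(1/684960) = 37089/228320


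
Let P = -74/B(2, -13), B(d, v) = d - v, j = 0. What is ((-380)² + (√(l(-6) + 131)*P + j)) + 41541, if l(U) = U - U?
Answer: 185941 - 74*√131/15 ≈ 1.8588e+5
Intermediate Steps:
l(U) = 0
P = -74/15 (P = -74/(2 - 1*(-13)) = -74/(2 + 13) = -74/15 ≈ -4.9333)
((-380)² + (√(l(-6) + 131)*P + j)) + 41541 = ((-380)² + (√(0 + 131)*(-74/15) + 0)) + 41541 = (144400 + (√131*(-74/15) + 0)) + 41541 = (144400 + (-74*√131/15 + 0)) + 41541 = (144400 - 74*√131/15) + 41541 = 185941 - 74*√131/15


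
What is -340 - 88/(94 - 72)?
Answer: -344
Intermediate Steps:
-340 - 88/(94 - 72) = -340 - 88/22 = -340 - 88*1/22 = -340 - 4 = -344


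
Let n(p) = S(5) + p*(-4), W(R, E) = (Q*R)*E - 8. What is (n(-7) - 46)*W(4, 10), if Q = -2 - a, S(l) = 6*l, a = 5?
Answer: -3456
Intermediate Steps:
Q = -7 (Q = -2 - 1*5 = -2 - 5 = -7)
W(R, E) = -8 - 7*E*R (W(R, E) = (-7*R)*E - 8 = -7*E*R - 8 = -8 - 7*E*R)
n(p) = 30 - 4*p (n(p) = 6*5 + p*(-4) = 30 - 4*p)
(n(-7) - 46)*W(4, 10) = ((30 - 4*(-7)) - 46)*(-8 - 7*10*4) = ((30 + 28) - 46)*(-8 - 280) = (58 - 46)*(-288) = 12*(-288) = -3456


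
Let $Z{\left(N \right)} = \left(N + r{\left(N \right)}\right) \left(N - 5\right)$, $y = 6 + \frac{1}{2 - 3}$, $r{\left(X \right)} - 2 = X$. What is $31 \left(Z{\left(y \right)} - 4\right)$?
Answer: $-124$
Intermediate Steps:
$r{\left(X \right)} = 2 + X$
$y = 5$ ($y = 6 + \frac{1}{-1} = 6 - 1 = 5$)
$Z{\left(N \right)} = \left(-5 + N\right) \left(2 + 2 N\right)$ ($Z{\left(N \right)} = \left(N + \left(2 + N\right)\right) \left(N - 5\right) = \left(2 + 2 N\right) \left(-5 + N\right) = \left(-5 + N\right) \left(2 + 2 N\right)$)
$31 \left(Z{\left(y \right)} - 4\right) = 31 \left(\left(-10 - 40 + 2 \cdot 5^{2}\right) - 4\right) = 31 \left(\left(-10 - 40 + 2 \cdot 25\right) - 4\right) = 31 \left(\left(-10 - 40 + 50\right) - 4\right) = 31 \left(0 - 4\right) = 31 \left(-4\right) = -124$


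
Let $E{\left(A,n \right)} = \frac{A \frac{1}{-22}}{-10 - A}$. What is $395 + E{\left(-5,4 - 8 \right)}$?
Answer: $\frac{8689}{22} \approx 394.95$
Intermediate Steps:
$E{\left(A,n \right)} = - \frac{A}{22 \left(-10 - A\right)}$ ($E{\left(A,n \right)} = \frac{A \left(- \frac{1}{22}\right)}{-10 - A} = \frac{\left(- \frac{1}{22}\right) A}{-10 - A} = - \frac{A}{22 \left(-10 - A\right)}$)
$395 + E{\left(-5,4 - 8 \right)} = 395 + \frac{1}{22} \left(-5\right) \frac{1}{10 - 5} = 395 + \frac{1}{22} \left(-5\right) \frac{1}{5} = 395 - \frac{1}{22} = \frac{8689}{22}$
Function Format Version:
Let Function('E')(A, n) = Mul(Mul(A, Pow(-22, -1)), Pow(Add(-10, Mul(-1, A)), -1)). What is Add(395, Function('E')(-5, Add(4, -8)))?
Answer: Rational(8689, 22) ≈ 394.95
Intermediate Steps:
Function('E')(A, n) = Mul(Rational(-1, 22), A, Pow(Add(-10, Mul(-1, A)), -1)) (Function('E')(A, n) = Mul(Mul(A, Rational(-1, 22)), Pow(Add(-10, Mul(-1, A)), -1)) = Mul(Mul(Rational(-1, 22), A), Pow(Add(-10, Mul(-1, A)), -1)) = Mul(Rational(-1, 22), A, Pow(Add(-10, Mul(-1, A)), -1)))
Add(395, Function('E')(-5, Add(4, -8))) = Add(395, Mul(Rational(1, 22), -5, Pow(Add(10, -5), -1))) = Add(395, Mul(Rational(1, 22), -5, Pow(5, -1))) = Add(395, Mul(Rational(1, 22), -5, Rational(1, 5))) = Add(395, Rational(-1, 22)) = Rational(8689, 22)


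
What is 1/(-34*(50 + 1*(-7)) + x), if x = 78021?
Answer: 1/76559 ≈ 1.3062e-5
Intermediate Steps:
1/(-34*(50 + 1*(-7)) + x) = 1/(-34*(50 + 1*(-7)) + 78021) = 1/(-34*(50 - 7) + 78021) = 1/(-34*43 + 78021) = 1/(-1462 + 78021) = 1/76559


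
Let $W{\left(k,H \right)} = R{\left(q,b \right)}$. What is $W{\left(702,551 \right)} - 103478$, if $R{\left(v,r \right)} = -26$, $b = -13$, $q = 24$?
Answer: $-103504$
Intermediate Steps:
$W{\left(k,H \right)} = -26$
$W{\left(702,551 \right)} - 103478 = -26 - 103478 = -103504$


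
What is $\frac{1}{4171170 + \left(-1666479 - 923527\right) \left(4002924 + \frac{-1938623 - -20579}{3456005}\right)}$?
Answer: $- \frac{3456005}{35830448300248107606} \approx -9.6454 \cdot 10^{-14}$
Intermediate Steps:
$\frac{1}{4171170 + \left(-1666479 - 923527\right) \left(4002924 + \frac{-1938623 - -20579}{3456005}\right)} = \frac{1}{4171170 - 2590006 \left(4002924 + \left(-1938623 + 20579\right) \frac{1}{3456005}\right)} = \frac{1}{4171170 - 2590006 \left(4002924 - \frac{1918044}{3456005}\right)} = \frac{1}{4171170 - \frac{35830462715832483456}{3456005}} = \frac{1}{- \frac{35830448300248107606}{3456005}} = - \frac{3456005}{35830448300248107606}$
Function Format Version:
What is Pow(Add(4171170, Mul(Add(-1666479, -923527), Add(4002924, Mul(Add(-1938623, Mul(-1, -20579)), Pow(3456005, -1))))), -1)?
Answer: Rational(-3456005, 35830448300248107606) ≈ -9.6454e-14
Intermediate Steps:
Pow(Add(4171170, Mul(Add(-1666479, -923527), Add(4002924, Mul(Add(-1938623, Mul(-1, -20579)), Pow(3456005, -1))))), -1) = Pow(Add(4171170, Mul(-2590006, Add(4002924, Mul(Add(-1938623, 20579), Rational(1, 3456005))))), -1) = Pow(Add(4171170, Mul(-2590006, Add(4002924, Mul(-1918044, Rational(1, 3456005))))), -1) = Pow(Add(4171170, Mul(-2590006, Add(4002924, Rational(-1918044, 3456005)))), -1) = Pow(Add(4171170, Mul(-2590006, Rational(13834123440576, 3456005))), -1) = Pow(Add(4171170, Rational(-35830462715832483456, 3456005)), -1) = Pow(Rational(-35830448300248107606, 3456005), -1) = Rational(-3456005, 35830448300248107606)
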